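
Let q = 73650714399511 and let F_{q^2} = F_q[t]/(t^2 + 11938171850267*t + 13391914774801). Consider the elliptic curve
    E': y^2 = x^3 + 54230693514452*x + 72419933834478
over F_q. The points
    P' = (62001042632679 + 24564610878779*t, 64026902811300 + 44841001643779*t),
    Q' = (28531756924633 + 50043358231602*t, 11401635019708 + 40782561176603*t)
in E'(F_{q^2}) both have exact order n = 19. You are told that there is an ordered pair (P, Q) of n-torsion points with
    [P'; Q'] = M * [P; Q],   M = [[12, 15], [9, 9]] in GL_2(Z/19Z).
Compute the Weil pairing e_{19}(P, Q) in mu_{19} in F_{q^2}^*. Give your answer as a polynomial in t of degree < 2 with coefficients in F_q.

57000381223858 + 55016627007534*t

Since e_{19}(P,P)=e_{19}(Q,Q)=1 and e_{19}(Q,P)=e_{19}(P,Q)^{-1}, expanding e_{19}(12*P + 15*Q,9*P + 9*Q) leaves e(P,Q)^det(M).
det M = 12*9 - 15*9 = -27 = 11 (mod 19); 11^{-1} = 7 (mod 19).
5-bit Miller (10011) on E'/F_{73650714399511} with a'=54230693514452, b'=72419933834478: accumulate tangent/chord ratios at Q'+S and P'+S'.
e_{19}(P',Q') = 9937105921839 + 65877614208780*t.
e_{19}(P,Q) = (9937105921839 + 65877614208780*t)^{7} = 57000381223858 + 55016627007534*t.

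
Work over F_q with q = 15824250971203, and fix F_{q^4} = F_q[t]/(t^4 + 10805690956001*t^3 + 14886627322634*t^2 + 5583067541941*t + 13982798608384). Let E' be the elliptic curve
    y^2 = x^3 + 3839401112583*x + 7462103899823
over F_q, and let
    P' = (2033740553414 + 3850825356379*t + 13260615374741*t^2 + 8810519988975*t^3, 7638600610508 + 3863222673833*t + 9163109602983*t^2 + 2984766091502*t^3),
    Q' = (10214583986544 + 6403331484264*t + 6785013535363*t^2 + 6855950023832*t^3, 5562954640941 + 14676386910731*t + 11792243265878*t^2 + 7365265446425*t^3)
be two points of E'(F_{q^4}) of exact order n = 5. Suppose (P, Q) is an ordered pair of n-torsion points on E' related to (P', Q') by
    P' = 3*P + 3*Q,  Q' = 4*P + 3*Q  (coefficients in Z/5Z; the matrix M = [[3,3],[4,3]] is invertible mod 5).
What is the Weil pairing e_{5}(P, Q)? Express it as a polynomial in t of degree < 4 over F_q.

e_{5}(aP+bQ,cP+dQ) = e_{5}(P,Q)^(ad-bc); with (a,b,c,d)=(3,3,4,3) this gives the det-5 law.
3*3 - 3*4 = -3; reduced mod 5: det = 2, inverse 3.
n = 5 = (101)_2 (3 bits, wt 2); accumulate f_{5,P'}(Q'+S)/f_{5,P'}(S) along the 2-step ladder.
e_{5}(P',Q') = 1024861986017 + 2011255040259*t + 5061984560806*t^2 + 15459334138000*t^3.
Thus e_{5}(P,Q) = 2970892984774 + 8426852774620*t + 11519705507388*t^2 + 8507063919732*t^3.

2970892984774 + 8426852774620*t + 11519705507388*t^2 + 8507063919732*t^3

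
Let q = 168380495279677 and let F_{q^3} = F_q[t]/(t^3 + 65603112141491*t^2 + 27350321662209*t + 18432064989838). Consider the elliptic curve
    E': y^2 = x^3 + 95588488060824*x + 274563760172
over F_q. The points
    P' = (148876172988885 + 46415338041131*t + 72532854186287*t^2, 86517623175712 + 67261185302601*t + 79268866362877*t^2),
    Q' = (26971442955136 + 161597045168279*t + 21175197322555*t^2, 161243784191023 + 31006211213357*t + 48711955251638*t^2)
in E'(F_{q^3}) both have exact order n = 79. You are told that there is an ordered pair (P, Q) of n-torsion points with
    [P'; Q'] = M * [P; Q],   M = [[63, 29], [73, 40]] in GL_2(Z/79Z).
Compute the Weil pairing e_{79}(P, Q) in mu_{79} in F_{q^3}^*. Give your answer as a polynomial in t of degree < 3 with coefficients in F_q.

133246705775047 + 47134953378444*t + 146182119788274*t^2

Alternating bilinearity on E[79] (values in mu_{79} in F_{168380495279677^3}) gives e(P',Q') = e(P,Q)^det(M).
Inverting 8 mod 79: 10. Thus e_{79}(P,Q) = e(P',Q')^{10}.
Double-and-add over 1001111: 7-1 doublings, 5-1 additions; each step l_{T,T}/v_{2T} or l_{T,P'}/v at Q'+S for random S.
The quotient is 135533746278835 + 154821027163760*t + 122462355550562*t^2.
(135533746278835 + 154821027163760*t + 122462355550562*t^2)^{10} mod (168380495279677,f) = 133246705775047 + 47134953378444*t + 146182119788274*t^2.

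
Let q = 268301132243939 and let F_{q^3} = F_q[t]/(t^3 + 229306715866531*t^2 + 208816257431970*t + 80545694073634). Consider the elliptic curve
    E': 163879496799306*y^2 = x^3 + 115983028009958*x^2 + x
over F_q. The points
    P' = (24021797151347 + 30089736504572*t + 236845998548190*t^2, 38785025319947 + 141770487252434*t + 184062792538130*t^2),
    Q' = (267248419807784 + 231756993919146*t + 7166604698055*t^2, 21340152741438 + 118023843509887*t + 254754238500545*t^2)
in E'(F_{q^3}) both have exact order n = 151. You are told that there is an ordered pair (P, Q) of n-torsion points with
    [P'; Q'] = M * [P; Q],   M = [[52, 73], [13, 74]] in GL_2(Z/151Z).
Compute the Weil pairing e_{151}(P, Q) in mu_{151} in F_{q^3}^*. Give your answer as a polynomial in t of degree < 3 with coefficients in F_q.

Since e_{151}(P,P)=e_{151}(Q,Q)=1 and e_{151}(Q,P)=e_{151}(P,Q)^{-1}, expanding e_{151}(52*P + 73*Q,13*P + 74*Q) leaves e(P,Q)^det(M).
52*74 - 73*13 = 2899; reduced mod 151: det = 30, inverse 146.
(x,y)|->(17680039710316x+258137805261494,17680039710316y) sends E' to y^2=x^3+211464737135033*x+154629397297604.
Double-and-add over 10010111: 8-1 doublings, 5-1 additions; each step l_{T,T}/v_{2T} or l_{T,P'}/v at Q'+S for random S.
So e_{151}(P',Q') = 119901832882521 + 230232066546987*t + 116747288985743*t^2.
Finally e_{151}(P,Q) = 75339884842516 + 260245523065659*t + 242870331014296*t^2.

75339884842516 + 260245523065659*t + 242870331014296*t^2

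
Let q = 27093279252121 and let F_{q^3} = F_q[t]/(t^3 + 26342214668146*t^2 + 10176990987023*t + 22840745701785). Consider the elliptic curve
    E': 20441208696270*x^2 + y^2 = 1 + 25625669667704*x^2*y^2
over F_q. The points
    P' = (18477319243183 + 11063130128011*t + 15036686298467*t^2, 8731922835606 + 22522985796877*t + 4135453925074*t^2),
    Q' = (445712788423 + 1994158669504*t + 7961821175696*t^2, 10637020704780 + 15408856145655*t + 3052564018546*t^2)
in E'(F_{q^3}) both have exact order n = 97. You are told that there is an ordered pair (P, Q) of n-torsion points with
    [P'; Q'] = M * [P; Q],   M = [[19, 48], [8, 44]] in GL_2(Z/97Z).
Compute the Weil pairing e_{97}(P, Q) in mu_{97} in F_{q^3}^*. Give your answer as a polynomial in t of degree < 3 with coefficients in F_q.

16168520117650 + 1414111136010*t + 26188460858545*t^2

Under M = [[19,48],[8,44]] in GL_2(Z/97), e_{97}(P',Q') = e_{97}(P,Q)^(19*44-48*8 mod 97).
det(M) mod 97 = 64; its inverse in (Z/97)^* is 47 (check: 64*47 mod 97 = 1).
Edwards->Montgomery: u=(1+y)/(1-y), v=u/x -> 1373271343456v^2=u^3+20954880341306u^2+u; then x_W=12250524383202u+25739999228743: y^2=x^3+20140058458032*x+162919465585.
Miller loop for e_{97} over F_{27093279252121^3}: bits of 97 = 1100001; 6 double steps + 2 add steps, l/v at each.
Result: e(P',Q') = 24049068233957 + 12564857757465*t + 5393415625312*t^2.
e_{97}(P,Q) = (24049068233957 + 12564857757465*t + 5393415625312*t^2)^{47} = 16168520117650 + 1414111136010*t + 26188460858545*t^2.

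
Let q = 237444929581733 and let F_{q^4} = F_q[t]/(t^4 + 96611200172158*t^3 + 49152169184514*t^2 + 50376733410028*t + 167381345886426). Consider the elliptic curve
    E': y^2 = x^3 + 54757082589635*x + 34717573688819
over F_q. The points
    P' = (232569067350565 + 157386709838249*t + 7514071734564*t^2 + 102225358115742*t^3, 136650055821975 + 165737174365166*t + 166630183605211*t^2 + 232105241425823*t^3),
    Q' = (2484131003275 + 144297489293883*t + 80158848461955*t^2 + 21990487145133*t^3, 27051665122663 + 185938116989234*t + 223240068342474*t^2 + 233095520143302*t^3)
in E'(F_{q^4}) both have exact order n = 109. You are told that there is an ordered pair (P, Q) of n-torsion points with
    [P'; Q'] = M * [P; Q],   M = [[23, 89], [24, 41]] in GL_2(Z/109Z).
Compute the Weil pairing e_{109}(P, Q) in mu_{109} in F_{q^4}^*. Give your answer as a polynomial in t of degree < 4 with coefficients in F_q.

e_{109} is bilinear + alternating on E[109], so e_{109}(23*P + 89*Q, 24*P + 41*Q) = e_{109}(P,Q)^(23*41-89*24).
So e_{109}(P,Q) = e_{109}(P',Q')^{91}, since 6*91 = 1 mod 109.
7-bit Miller (1101101) on E'/F_{237444929581733} with a'=54757082589635, b'=34717573688819: accumulate tangent/chord ratios at Q'+S and P'+S'.
Miller gives e_{109}(P',Q') = 141678241633344 + 89015393458899*t + 166993571878295*t^2 + 109672219527169*t^3 in F_{237444929581733^4}.
Hence e(P,Q) = 4368835292229 + 86779839008530*t + 77880182178795*t^2 + 75503574374183*t^3 in F_{237444929581733^4}^*.

4368835292229 + 86779839008530*t + 77880182178795*t^2 + 75503574374183*t^3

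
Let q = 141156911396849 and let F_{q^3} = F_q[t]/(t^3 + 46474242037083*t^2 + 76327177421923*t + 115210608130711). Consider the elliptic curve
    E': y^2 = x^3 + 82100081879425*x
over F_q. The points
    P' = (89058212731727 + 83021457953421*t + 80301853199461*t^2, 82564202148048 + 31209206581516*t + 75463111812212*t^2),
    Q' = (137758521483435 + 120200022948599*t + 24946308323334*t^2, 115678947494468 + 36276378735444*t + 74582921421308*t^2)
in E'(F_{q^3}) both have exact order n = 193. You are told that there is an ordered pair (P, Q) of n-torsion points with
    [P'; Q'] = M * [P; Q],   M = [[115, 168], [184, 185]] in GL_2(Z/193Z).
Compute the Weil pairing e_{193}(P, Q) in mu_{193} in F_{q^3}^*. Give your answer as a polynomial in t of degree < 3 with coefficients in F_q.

53579194085896 + 89120098308299*t + 101485904970808*t^2

Since e_{193}(P,P)=e_{193}(Q,Q)=1 and e_{193}(Q,P)=e_{193}(P,Q)^{-1}, expanding e_{193}(115*P + 168*Q,184*P + 185*Q) leaves e(P,Q)^det(M).
Hence e(P,Q) = e(P',Q')^{104} where 104 = 13^{-1} mod 193.
n = 193 = (11000001)_2 (8 bits, wt 3); accumulate f_{193,P'}(Q'+S)/f_{193,P'}(S) along the 7-step ladder.
f_P(D_Q)/f_Q(D_P) = 91055301033491 + 75757208535385*t + 245782668369*t^2.
Hence e(P,Q) = 53579194085896 + 89120098308299*t + 101485904970808*t^2 in F_{141156911396849^3}^*.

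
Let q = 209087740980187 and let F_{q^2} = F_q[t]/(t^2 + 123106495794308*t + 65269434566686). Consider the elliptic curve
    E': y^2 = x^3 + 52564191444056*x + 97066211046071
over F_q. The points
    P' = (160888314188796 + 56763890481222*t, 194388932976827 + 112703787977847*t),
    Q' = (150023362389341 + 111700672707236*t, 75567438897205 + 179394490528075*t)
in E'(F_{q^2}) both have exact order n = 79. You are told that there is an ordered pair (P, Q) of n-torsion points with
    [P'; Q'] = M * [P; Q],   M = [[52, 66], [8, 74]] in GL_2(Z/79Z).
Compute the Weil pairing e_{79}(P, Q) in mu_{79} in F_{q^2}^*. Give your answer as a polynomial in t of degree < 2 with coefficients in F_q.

e_{79} is bilinear + alternating on E[79], so e_{79}(52*P + 66*Q, 8*P + 74*Q) = e_{79}(P,Q)^(52*74-66*8).
So e_{79}(P,Q) = e_{79}(P',Q')^{40}, since 2*40 = 1 mod 79.
Double-and-add over 1001111: 7-1 doublings, 5-1 additions; each step l_{T,T}/v_{2T} or l_{T,P'}/v at Q'+S for random S.
Result: e(P',Q') = 208004430058947 + 156003622639333*t.
Raise to 40: e(P,Q) = 159824167277445 + 55977735764435*t in mu_{79}.

159824167277445 + 55977735764435*t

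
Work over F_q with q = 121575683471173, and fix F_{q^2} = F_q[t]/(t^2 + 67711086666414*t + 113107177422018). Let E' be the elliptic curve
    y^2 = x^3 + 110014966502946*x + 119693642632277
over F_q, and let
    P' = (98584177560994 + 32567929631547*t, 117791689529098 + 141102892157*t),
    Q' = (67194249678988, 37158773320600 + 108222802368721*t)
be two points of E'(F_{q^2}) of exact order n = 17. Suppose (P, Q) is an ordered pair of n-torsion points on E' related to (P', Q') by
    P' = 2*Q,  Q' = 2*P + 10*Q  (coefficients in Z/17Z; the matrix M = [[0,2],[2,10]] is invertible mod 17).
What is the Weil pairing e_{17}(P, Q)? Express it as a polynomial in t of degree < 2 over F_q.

100101613036792 + 55313573556288*t

e_{17}(aP+bQ,cP+dQ) = e_{17}(P,Q)^(ad-bc); with (a,b,c,d)=(0,2,2,10) this gives the det-17 law.
det M = 0*10 - 2*2 = -4 = 13 (mod 17); 13^{-1} = 4 (mod 17).
5-bit Miller (10001) on E'/F_{121575683471173} with a'=110014966502946, b'=119693642632277: accumulate tangent/chord ratios at Q'+S and P'+S'.
The quotient is 30111661301311 + 5182692005199*t.
e_{17}(P,Q) = (30111661301311 + 5182692005199*t)^{4} = 100101613036792 + 55313573556288*t.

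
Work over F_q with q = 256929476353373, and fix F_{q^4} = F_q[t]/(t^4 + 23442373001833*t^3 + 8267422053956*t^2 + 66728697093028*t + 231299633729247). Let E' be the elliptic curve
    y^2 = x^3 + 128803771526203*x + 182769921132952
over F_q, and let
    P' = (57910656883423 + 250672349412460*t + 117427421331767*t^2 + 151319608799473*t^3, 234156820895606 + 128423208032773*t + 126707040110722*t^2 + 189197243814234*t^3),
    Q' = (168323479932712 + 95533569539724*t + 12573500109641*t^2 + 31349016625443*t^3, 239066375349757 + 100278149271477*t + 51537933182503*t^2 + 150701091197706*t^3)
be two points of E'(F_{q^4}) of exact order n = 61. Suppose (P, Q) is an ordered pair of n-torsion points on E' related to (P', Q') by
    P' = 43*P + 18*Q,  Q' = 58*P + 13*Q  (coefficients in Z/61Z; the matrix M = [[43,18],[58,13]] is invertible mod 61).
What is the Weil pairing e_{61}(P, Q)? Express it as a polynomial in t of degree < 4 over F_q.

205590767073274 + 136442679393580*t + 119893706781007*t^2 + 173185508545962*t^3

e_{61}(aP+bQ,cP+dQ) = e_{61}(P,Q)^(ad-bc); with (a,b,c,d)=(43,18,58,13) this gives the det-61 law.
So e_{61}(P,Q) = e_{61}(P',Q')^{41}, since 3*41 = 1 mod 61.
Run Miller on y^2=x^3+128803771526203*x+182769921132952 over F_{256929476353373}: ladder 111101 (6 bits); e = f_P(D_Q)/f_Q(D_P).
e_{61}(P',Q') = 6476578908640 + 44467314581886*t + 45739649714854*t^2 + 9938309630045*t^3.
Raise to 41: e(P,Q) = 205590767073274 + 136442679393580*t + 119893706781007*t^2 + 173185508545962*t^3 in mu_{61}.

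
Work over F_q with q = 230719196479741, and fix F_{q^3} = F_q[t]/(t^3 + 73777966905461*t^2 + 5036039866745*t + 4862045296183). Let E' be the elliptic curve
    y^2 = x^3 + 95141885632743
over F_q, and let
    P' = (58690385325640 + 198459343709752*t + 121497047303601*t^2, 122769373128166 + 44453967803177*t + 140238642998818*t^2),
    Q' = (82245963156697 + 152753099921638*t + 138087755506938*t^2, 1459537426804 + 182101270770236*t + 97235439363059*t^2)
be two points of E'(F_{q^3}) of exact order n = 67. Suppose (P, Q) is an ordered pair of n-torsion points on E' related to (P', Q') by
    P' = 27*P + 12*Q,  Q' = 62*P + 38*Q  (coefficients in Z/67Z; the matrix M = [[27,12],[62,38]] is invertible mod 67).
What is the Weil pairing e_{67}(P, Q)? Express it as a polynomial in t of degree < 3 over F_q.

129923550749523 + 223371985991391*t + 137960759071221*t^2

e_{67} is bilinear + alternating on E[67], so e_{67}(27*P + 12*Q, 62*P + 38*Q) = e_{67}(P,Q)^(27*38-12*62).
Inverting 14 mod 67: 24. Thus e_{67}(P,Q) = e(P',Q')^{24}.
n = 67 = (1000011)_2 (7 bits, wt 3); accumulate f_{67,P'}(Q'+S)/f_{67,P'}(S) along the 6-step ladder.
So e_{67}(P',Q') = 82903058362785 + 119099308433938*t + 170855472021891*t^2.
Thus e_{67}(P,Q) = 129923550749523 + 223371985991391*t + 137960759071221*t^2.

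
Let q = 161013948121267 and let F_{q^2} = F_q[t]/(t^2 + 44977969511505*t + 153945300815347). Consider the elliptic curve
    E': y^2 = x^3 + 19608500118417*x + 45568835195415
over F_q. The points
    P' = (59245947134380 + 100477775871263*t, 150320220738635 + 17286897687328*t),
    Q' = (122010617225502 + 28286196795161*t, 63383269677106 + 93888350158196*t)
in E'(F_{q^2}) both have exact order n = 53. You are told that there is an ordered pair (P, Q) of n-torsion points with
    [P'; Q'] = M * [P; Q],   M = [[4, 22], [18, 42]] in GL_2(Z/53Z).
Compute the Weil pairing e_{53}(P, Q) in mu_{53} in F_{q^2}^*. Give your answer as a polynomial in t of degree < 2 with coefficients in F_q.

5924483621158 + 58233103396795*t

Since e_{53}(P,P)=e_{53}(Q,Q)=1 and e_{53}(Q,P)=e_{53}(P,Q)^{-1}, expanding e_{53}(4*P + 22*Q,18*P + 42*Q) leaves e(P,Q)^det(M).
det M = 4*42 - 22*18 = -228 = 37 (mod 53); 37^{-1} = 43 (mod 53).
Run Miller on y^2=x^3+19608500118417*x+45568835195415 over F_{161013948121267}: ladder 110101 (6 bits); e = f_P(D_Q)/f_Q(D_P).
So e_{53}(P',Q') = 38830202746403 + 52374886874307*t.
Hence e(P,Q) = 5924483621158 + 58233103396795*t in F_{161013948121267^2}^*.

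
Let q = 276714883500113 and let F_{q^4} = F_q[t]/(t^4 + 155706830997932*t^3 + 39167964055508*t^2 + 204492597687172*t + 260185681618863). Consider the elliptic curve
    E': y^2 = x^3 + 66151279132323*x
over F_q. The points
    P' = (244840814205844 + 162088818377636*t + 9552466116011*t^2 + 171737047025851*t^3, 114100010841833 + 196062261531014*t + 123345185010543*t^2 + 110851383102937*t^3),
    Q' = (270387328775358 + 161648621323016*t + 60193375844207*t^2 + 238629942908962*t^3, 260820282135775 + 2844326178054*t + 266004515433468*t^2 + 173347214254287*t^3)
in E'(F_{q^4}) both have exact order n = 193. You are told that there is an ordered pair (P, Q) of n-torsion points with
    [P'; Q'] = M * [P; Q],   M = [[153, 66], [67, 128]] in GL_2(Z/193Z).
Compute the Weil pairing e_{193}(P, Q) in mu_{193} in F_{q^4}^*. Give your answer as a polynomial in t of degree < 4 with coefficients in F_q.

50577969168921 + 150330995792408*t + 162380465322854*t^2 + 140036488141133*t^3

e_{193} is bilinear + alternating on E[193], so e_{193}(153*P + 66*Q, 67*P + 128*Q) = e_{193}(P,Q)^(153*128-66*67).
Hence e(P,Q) = e(P',Q')^{84} where 84 = 108^{-1} mod 193.
n = 193 = (11000001)_2 (8 bits, wt 3); accumulate f_{193,P'}(Q'+S)/f_{193,P'}(S) along the 7-step ladder.
e_{193}(P',Q') = 35713933365104 + 40637064982096*t + 102546723187818*t^2 + 160715323290342*t^3.
Raise to 84: e(P,Q) = 50577969168921 + 150330995792408*t + 162380465322854*t^2 + 140036488141133*t^3 in mu_{193}.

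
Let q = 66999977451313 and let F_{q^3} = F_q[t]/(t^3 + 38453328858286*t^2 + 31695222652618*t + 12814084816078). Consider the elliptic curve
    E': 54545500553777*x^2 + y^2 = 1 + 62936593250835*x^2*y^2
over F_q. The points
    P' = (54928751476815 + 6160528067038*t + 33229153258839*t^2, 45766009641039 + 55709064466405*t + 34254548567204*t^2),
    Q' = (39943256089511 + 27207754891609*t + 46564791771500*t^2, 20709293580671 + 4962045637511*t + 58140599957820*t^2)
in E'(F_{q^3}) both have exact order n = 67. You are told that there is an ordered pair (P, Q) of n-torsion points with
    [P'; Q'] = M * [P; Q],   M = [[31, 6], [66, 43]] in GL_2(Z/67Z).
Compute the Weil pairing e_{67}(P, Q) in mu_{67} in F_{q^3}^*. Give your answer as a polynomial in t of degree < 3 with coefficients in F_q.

e_{67}(aP+bQ,cP+dQ) = e_{67}(P,Q)^(ad-bc); with (a,b,c,d)=(31,6,66,43) this gives the det-67 law.
31*43 - 6*66 = 937; reduced mod 67: det = 66, inverse 66.
Edwards a_E,d_E -> Montgomery A=45028078589834,B=7023429905389 -> Weierstrass 62969231702537,42740148475594 via alpha=64247000601644,beta=31402215551392.
n = 67 = (1000011)_2 (7 bits, wt 3); accumulate f_{67,P'}(Q'+S)/f_{67,P'}(S) along the 6-step ladder.
Result: e(P',Q') = 47828262326672 + 63782295138593*t + 19383847453823*t^2.
Thus e_{67}(P,Q) = 38352730340983 + 38334983209809*t + 40136303847406*t^2.

38352730340983 + 38334983209809*t + 40136303847406*t^2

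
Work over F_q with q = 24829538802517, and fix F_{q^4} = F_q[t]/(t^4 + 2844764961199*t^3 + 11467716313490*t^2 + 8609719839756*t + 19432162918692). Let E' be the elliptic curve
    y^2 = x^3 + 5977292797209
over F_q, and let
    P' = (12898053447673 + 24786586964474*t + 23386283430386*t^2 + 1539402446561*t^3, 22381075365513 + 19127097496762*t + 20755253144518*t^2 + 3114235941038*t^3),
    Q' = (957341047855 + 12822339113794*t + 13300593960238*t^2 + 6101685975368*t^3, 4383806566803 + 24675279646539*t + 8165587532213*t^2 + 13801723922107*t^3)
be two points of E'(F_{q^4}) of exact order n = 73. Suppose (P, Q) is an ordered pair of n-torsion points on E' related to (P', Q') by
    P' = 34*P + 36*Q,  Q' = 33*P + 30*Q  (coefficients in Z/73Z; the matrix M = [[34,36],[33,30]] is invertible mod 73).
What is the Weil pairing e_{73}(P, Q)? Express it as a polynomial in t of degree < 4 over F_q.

18346940170888 + 21615757790951*t + 7835272094527*t^2 + 16989062009368*t^3

Since e_{73}(P,P)=e_{73}(Q,Q)=1 and e_{73}(Q,P)=e_{73}(P,Q)^{-1}, expanding e_{73}(34*P + 36*Q,33*P + 30*Q) leaves e(P,Q)^det(M).
det(M) mod 73 = 51; its inverse in (Z/73)^* is 63 (check: 51*63 mod 73 = 1).
Run Miller on y^2=x^3+5977292797209 over F_{24829538802517}: ladder 1001001 (7 bits); e = f_P(D_Q)/f_Q(D_P).
f_P(D_Q)/f_Q(D_P) = 16056664247299 + 2892871538565*t + 1497015464250*t^2 + 15218664091582*t^3.
(16056664247299 + 2892871538565*t + 1497015464250*t^2 + 15218664091582*t^3)^{63} mod (24829538802517,f) = 18346940170888 + 21615757790951*t + 7835272094527*t^2 + 16989062009368*t^3.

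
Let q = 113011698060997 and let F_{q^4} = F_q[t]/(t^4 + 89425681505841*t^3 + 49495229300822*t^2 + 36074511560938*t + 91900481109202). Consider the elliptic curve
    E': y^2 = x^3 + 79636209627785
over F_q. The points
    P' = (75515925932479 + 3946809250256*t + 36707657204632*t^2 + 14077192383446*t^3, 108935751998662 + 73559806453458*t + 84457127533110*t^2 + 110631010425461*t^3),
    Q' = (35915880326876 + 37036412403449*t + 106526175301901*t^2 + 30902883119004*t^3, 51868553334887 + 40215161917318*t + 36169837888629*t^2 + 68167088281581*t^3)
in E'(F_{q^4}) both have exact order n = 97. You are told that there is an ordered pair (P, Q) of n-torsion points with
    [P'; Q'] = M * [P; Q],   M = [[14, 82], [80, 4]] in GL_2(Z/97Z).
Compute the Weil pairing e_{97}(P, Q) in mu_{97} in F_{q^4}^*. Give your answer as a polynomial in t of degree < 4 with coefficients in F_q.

e_{97} is bilinear + alternating on E[97], so e_{97}(14*P + 82*Q, 80*P + 4*Q) = e_{97}(P,Q)^(14*4-82*80).
det(M) mod 97 = 92; its inverse in (Z/97)^* is 58 (check: 92*58 mod 97 = 1).
n = 97 = (1100001)_2 (7 bits, wt 3); accumulate f_{97,P'}(Q'+S)/f_{97,P'}(S) along the 6-step ladder.
e_{97}(P',Q') = 19734109196687 + 81250016031784*t + 80562061865760*t^2 + 87266503822826*t^3.
Raise to 58: e(P,Q) = 63449266847885 + 68130518400719*t + 78917270820318*t^2 + 91948967907057*t^3 in mu_{97}.

63449266847885 + 68130518400719*t + 78917270820318*t^2 + 91948967907057*t^3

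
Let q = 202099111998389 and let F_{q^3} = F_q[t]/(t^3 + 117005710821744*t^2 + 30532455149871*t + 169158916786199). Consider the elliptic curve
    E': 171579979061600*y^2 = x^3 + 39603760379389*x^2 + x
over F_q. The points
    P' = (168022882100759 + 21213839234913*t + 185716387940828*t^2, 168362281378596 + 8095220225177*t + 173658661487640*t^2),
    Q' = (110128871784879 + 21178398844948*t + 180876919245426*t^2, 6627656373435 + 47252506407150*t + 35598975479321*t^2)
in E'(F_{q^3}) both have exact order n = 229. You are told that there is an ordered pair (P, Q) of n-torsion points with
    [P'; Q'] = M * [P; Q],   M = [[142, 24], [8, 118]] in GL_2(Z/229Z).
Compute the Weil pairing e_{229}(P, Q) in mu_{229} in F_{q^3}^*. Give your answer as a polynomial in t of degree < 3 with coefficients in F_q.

The 229-Weil pairing on E[229] over F_{202099111998389} is alternating-bilinear: e_{229}(P',Q') = e_{229}(P,Q)^det(M).
Inverting 76 mod 229: 226. Thus e_{229}(P,Q) = e(P',Q')^{226}.
(x,y)|->(376672546519x+45525037124352,376672546519y) sends E' to y^2=x^3+50633541008189*x+33532169230505.
Build f_{229,P'} and f_{229,Q'} via the 8-bit ladder of 229=11100101_2; evaluate at shifted divisors; quotient in F_{202099111998389^3}.
So e_{229}(P',Q') = 137245878116361 + 98066493449747*t + 45074758369072*t^2.
Finally e_{229}(P,Q) = 41040994003985 + 11863811694938*t + 35370564535491*t^2.

41040994003985 + 11863811694938*t + 35370564535491*t^2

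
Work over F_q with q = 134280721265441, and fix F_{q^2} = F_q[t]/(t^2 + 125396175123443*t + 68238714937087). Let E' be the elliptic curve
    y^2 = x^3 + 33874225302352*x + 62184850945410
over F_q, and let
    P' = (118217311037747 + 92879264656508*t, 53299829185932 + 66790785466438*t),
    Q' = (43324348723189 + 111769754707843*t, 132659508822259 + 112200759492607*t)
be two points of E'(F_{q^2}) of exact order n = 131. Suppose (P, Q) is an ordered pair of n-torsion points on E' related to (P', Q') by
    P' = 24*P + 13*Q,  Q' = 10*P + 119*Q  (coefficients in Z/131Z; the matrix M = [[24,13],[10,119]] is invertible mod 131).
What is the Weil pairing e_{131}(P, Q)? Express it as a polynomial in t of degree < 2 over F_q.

68250443866563 + 114633554140444*t

e_{131}(aP+bQ,cP+dQ) = e_{131}(P,Q)^(ad-bc); with (a,b,c,d)=(24,13,10,119) this gives the det-131 law.
Hence e(P,Q) = e(P',Q')^{110} where 110 = 106^{-1} mod 131.
Build f_{131,P'} and f_{131,Q'} via the 8-bit ladder of 131=10000011_2; evaluate at shifted divisors; quotient in F_{134280721265441^2}.
The quotient is 2942467749343 + 110604611679280*t.
(2942467749343 + 110604611679280*t)^{110} mod (134280721265441,f) = 68250443866563 + 114633554140444*t.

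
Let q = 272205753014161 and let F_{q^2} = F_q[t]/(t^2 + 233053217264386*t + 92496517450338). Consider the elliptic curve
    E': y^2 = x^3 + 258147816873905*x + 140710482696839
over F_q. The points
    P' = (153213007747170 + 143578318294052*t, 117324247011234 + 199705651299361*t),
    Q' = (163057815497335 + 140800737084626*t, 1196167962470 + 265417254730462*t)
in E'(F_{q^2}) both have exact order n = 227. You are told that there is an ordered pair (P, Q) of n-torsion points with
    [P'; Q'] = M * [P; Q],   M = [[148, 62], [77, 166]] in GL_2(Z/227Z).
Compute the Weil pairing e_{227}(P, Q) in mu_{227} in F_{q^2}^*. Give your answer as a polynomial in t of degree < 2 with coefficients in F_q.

e_{227}(aP+bQ,cP+dQ) = e_{227}(P,Q)^(ad-bc); with (a,b,c,d)=(148,62,77,166) this gives the det-227 law.
det M = 148*166 - 62*77 = 19794 = 45 (mod 227); 45^{-1} = 111 (mod 227).
n = 227 = (11100011)_2 (8 bits, wt 5); accumulate f_{227,P'}(Q'+S)/f_{227,P'}(S) along the 7-step ladder.
e_{227}(P',Q') = 66548032875801 + 73035123699374*t.
Thus e_{227}(P,Q) = 220778924717008 + 133140833188178*t.

220778924717008 + 133140833188178*t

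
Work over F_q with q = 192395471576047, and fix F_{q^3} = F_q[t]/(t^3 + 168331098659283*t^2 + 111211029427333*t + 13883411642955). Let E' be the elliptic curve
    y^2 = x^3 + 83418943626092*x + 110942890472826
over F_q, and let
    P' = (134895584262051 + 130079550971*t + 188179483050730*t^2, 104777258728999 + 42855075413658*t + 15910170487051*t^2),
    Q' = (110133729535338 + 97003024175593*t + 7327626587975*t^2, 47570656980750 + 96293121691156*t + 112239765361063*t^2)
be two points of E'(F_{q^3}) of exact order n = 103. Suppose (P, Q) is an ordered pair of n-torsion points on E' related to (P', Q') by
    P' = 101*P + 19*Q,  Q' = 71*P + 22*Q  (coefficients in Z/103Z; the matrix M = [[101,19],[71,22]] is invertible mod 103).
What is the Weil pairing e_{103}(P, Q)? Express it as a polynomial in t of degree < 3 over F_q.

e_{103} is bilinear + alternating on E[103], so e_{103}(101*P + 19*Q, 71*P + 22*Q) = e_{103}(P,Q)^(101*22-19*71).
det M = 101*22 - 19*71 = 873 = 49 (mod 103); 49^{-1} = 82 (mod 103).
Build f_{103,P'} and f_{103,Q'} via the 7-bit ladder of 103=1100111_2; evaluate at shifted divisors; quotient in F_{192395471576047^3}.
f_P(D_Q)/f_Q(D_P) = 29755549203702 + 125539621863392*t + 49215317904590*t^2.
e_{103}(P,Q) = (29755549203702 + 125539621863392*t + 49215317904590*t^2)^{82} = 81006195321914 + 100812338775749*t + 178274133668898*t^2.

81006195321914 + 100812338775749*t + 178274133668898*t^2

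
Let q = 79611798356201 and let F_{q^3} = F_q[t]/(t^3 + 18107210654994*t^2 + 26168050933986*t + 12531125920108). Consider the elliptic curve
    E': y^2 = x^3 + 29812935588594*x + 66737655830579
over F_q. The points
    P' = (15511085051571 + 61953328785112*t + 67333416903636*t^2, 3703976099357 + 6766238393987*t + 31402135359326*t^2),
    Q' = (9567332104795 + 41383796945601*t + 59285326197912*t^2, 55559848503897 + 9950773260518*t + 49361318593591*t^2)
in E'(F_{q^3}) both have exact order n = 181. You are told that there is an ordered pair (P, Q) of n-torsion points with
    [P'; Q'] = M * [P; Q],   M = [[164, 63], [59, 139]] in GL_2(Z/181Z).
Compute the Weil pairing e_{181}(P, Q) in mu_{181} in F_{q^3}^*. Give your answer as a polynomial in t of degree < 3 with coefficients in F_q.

38870579375387 + 33235454354487*t + 50802835584995*t^2

Alternating bilinearity on E[181] (values in mu_{181} in F_{79611798356201^3}) gives e(P',Q') = e(P,Q)^det(M).
164*139 - 63*59 = 19079; reduced mod 181: det = 74, inverse 159.
Build f_{181,P'} and f_{181,Q'} via the 8-bit ladder of 181=10110101_2; evaluate at shifted divisors; quotient in F_{79611798356201^3}.
Miller gives e_{181}(P',Q') = 73485751134430 + 20930739286692*t + 34809261241387*t^2 in F_{79611798356201^3}.
e_{181}(P,Q) = (73485751134430 + 20930739286692*t + 34809261241387*t^2)^{159} = 38870579375387 + 33235454354487*t + 50802835584995*t^2.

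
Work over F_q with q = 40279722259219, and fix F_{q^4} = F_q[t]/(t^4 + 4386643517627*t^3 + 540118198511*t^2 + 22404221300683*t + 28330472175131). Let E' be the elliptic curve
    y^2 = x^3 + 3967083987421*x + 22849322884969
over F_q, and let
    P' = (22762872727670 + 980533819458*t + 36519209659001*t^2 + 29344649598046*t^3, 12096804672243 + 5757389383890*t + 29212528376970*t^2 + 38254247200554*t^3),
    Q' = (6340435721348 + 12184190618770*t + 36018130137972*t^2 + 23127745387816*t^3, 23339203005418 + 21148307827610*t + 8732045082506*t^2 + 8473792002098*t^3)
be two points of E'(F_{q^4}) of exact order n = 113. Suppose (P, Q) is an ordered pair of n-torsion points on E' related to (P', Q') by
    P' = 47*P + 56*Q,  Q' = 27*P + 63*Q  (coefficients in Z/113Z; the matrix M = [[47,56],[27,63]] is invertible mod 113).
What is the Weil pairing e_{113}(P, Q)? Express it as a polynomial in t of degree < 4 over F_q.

30875391760205 + 19851284870498*t + 10837366428596*t^2 + 21325813511235*t^3

Under M = [[47,56],[27,63]] in GL_2(Z/113), e_{113}(P',Q') = e_{113}(P,Q)^(47*63-56*27 mod 113).
Hence e(P,Q) = e(P',Q')^{96} where 96 = 93^{-1} mod 113.
n = 113 = (1110001)_2 (7 bits, wt 4); accumulate f_{113,P'}(Q'+S)/f_{113,P'}(S) along the 6-step ladder.
So e_{113}(P',Q') = 1424408728970 + 8431449633244*t + 4995791072963*t^2 + 12216352239360*t^3.
Finally e_{113}(P,Q) = 30875391760205 + 19851284870498*t + 10837366428596*t^2 + 21325813511235*t^3.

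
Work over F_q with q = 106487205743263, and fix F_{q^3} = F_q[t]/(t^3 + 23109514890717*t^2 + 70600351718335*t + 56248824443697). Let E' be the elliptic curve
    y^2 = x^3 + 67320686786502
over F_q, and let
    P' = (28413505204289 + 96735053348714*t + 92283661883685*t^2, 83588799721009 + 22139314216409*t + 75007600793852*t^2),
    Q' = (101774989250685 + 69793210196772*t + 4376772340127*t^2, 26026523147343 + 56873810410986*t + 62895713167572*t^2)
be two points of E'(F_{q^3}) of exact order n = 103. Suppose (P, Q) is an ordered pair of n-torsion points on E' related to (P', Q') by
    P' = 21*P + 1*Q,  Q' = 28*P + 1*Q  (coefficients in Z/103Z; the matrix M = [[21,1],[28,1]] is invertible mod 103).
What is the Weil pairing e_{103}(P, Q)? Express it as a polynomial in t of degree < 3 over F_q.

The 103-Weil pairing on E[103] over F_{106487205743263} is alternating-bilinear: e_{103}(P',Q') = e_{103}(P,Q)^det(M).
det(M) mod 103 = 96; its inverse in (Z/103)^* is 44 (check: 96*44 mod 103 = 1).
7-bit Miller (1100111) on E'/F_{106487205743263} with a'=0, b'=67320686786502: accumulate tangent/chord ratios at Q'+S and P'+S'.
So e_{103}(P',Q') = 86899762337083 + 9739391890444*t + 30722931167798*t^2.
Hence e(P,Q) = 54555885843388 + 18505711771114*t + 58284602371570*t^2 in F_{106487205743263^3}^*.

54555885843388 + 18505711771114*t + 58284602371570*t^2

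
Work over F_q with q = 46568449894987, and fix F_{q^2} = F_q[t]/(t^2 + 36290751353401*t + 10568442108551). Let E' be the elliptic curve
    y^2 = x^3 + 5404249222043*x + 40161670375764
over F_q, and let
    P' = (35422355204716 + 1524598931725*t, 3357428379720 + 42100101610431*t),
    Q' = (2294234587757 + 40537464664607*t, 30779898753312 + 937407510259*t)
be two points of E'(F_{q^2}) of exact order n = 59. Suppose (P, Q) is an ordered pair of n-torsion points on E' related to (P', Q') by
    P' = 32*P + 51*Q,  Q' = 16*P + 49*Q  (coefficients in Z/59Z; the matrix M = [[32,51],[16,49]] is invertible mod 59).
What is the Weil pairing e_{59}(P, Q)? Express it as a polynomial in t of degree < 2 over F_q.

6633515610951 + 6074599061312*t

e_{59}(aP+bQ,cP+dQ) = e_{59}(P,Q)^(ad-bc); with (a,b,c,d)=(32,51,16,49) this gives the det-59 law.
det(M) mod 59 = 44; its inverse in (Z/59)^* is 55 (check: 44*55 mod 59 = 1).
Miller loop for e_{59} over F_{46568449894987^2}: bits of 59 = 111011; 5 double steps + 4 add steps, l/v at each.
So e_{59}(P',Q') = 46033939226662 + 22225004351310*t.
Finally e_{59}(P,Q) = 6633515610951 + 6074599061312*t.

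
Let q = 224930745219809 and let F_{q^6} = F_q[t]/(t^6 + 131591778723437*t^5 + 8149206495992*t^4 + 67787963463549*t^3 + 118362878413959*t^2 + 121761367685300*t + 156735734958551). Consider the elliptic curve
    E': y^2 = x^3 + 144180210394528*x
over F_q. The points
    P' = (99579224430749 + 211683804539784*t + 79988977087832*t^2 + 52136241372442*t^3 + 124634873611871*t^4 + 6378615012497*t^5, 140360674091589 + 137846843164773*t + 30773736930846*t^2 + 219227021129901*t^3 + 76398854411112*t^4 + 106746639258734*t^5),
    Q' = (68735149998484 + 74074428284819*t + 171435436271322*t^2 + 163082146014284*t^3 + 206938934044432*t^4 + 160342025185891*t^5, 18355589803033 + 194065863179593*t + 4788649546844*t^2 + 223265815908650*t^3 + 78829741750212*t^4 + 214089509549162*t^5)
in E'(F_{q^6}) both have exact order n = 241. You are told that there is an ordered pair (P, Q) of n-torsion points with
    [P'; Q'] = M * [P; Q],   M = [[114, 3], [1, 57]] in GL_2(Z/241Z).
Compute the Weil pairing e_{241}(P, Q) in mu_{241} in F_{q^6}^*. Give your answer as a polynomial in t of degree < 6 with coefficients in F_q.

Since e_{241}(P,P)=e_{241}(Q,Q)=1 and e_{241}(Q,P)=e_{241}(P,Q)^{-1}, expanding e_{241}(114*P + 3*Q,1*P + 57*Q) leaves e(P,Q)^det(M).
So e_{241}(P,Q) = e_{241}(P',Q')^{20}, since 229*20 = 1 mod 241.
n = 241 = (11110001)_2 (8 bits, wt 5); accumulate f_{241,P'}(Q'+S)/f_{241,P'}(S) along the 7-step ladder.
Miller gives e_{241}(P',Q') = 136963584781765 + 17170819038969*t + 30521737843401*t^2 + 98792462209826*t^3 + 77105284254349*t^4 + 214395957280625*t^5 in F_{224930745219809^6}.
Raise to 20: e(P,Q) = 19762766513674 + 82511237191389*t + 91258861149155*t^2 + 77447905317463*t^3 + 214916322295771*t^4 + 86747601851208*t^5 in mu_{241}.

19762766513674 + 82511237191389*t + 91258861149155*t^2 + 77447905317463*t^3 + 214916322295771*t^4 + 86747601851208*t^5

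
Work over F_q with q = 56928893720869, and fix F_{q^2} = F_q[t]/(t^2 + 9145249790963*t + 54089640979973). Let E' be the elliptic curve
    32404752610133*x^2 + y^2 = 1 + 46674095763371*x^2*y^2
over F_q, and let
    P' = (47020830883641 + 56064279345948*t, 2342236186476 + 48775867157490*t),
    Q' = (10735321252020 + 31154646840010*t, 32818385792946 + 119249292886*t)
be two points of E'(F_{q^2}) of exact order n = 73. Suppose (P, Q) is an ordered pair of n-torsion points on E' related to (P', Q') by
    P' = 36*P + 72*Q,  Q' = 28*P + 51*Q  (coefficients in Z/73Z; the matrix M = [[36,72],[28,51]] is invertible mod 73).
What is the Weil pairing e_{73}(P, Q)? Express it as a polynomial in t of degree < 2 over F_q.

46986949219270 + 24202308428838*t

Under M = [[36,72],[28,51]] in GL_2(Z/73), e_{73}(P',Q') = e_{73}(P,Q)^(36*51-72*28 mod 73).
Inverting 39 mod 73: 15. Thus e_{73}(P,Q) = e(P',Q')^{15}.
Map (x,y)_Ed via u=(1+y)/(1-y), v=(1+y)/((1-y)x) to Montgomery A=6806057323276,B=8347741156829; then to (a',b')=(13979671934447,41941674387800).
Build f_{73,P'} and f_{73,Q'} via the 7-bit ladder of 73=1001001_2; evaluate at shifted divisors; quotient in F_{56928893720869^2}.
Result: e(P',Q') = 40406096871789 + 50751410126891*t.
e_{73}(P,Q) = (40406096871789 + 50751410126891*t)^{15} = 46986949219270 + 24202308428838*t.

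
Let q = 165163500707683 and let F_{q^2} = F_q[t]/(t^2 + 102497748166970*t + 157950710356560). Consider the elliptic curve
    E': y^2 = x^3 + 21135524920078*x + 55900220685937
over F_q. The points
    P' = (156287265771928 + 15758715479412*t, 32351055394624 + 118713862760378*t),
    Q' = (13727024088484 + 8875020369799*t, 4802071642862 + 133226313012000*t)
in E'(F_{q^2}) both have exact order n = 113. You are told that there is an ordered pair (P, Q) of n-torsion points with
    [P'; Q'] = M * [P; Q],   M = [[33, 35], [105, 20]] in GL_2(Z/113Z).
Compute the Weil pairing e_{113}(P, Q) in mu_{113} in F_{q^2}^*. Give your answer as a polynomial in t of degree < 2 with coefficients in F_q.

e_{113}(aP+bQ,cP+dQ) = e_{113}(P,Q)^(ad-bc); with (a,b,c,d)=(33,35,105,20) this gives the det-113 law.
33*20 - 35*105 = -3015; reduced mod 113: det = 36, inverse 22.
Run Miller on y^2=x^3+21135524920078*x+55900220685937 over F_{165163500707683}: ladder 1110001 (7 bits); e = f_P(D_Q)/f_Q(D_P).
f_P(D_Q)/f_Q(D_P) = 149078902375699 + 63072121105117*t.
Finally e_{113}(P,Q) = 39344043481210 + 6542234215103*t.

39344043481210 + 6542234215103*t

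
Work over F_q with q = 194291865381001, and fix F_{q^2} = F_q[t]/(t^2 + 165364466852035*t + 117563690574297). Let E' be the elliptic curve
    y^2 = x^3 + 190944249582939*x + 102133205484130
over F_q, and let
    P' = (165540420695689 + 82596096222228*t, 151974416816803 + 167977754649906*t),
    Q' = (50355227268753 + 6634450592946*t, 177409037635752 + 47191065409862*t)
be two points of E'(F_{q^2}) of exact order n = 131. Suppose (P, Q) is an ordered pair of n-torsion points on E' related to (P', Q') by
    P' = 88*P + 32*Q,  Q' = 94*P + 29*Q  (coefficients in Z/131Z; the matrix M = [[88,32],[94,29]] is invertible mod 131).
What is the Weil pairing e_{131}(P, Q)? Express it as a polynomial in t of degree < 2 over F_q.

37530418263445 + 188474243026969*t

Alternating bilinearity on E[131] (values in mu_{131} in F_{194291865381001^2}) gives e(P',Q') = e(P,Q)^det(M).
88*29 - 32*94 = -456; reduced mod 131: det = 68, inverse 79.
Run Miller on y^2=x^3+190944249582939*x+102133205484130 over F_{194291865381001}: ladder 10000011 (8 bits); e = f_P(D_Q)/f_Q(D_P).
Result: e(P',Q') = 88608243915106 + 134001087195514*t.
Raise to 79: e(P,Q) = 37530418263445 + 188474243026969*t in mu_{131}.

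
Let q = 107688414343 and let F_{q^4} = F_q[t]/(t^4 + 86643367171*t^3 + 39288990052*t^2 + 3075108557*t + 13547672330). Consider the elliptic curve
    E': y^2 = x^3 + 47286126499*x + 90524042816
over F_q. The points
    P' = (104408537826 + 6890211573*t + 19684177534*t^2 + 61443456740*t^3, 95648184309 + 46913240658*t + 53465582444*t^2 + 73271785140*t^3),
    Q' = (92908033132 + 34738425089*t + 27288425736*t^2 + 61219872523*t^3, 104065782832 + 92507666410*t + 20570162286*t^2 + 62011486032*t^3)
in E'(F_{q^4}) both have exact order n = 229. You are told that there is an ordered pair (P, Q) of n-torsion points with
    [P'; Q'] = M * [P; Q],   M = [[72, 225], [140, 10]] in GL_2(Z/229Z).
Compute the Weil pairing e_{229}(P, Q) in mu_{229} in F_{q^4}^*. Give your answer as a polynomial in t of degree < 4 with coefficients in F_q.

The 229-Weil pairing on E[229] over F_{107688414343} is alternating-bilinear: e_{229}(P',Q') = e_{229}(P,Q)^det(M).
Inverting 135 mod 229: 95. Thus e_{229}(P,Q) = e(P',Q')^{95}.
Double-and-add over 11100101: 8-1 doublings, 5-1 additions; each step l_{T,T}/v_{2T} or l_{T,P'}/v at Q'+S for random S.
So e_{229}(P',Q') = 1242822866 + 61992929099*t + 15207614209*t^2 + 97566866708*t^3.
(1242822866 + 61992929099*t + 15207614209*t^2 + 97566866708*t^3)^{95} mod (107688414343,f) = 57602275128 + 66715243865*t + 39658360624*t^2 + 10726081207*t^3.

57602275128 + 66715243865*t + 39658360624*t^2 + 10726081207*t^3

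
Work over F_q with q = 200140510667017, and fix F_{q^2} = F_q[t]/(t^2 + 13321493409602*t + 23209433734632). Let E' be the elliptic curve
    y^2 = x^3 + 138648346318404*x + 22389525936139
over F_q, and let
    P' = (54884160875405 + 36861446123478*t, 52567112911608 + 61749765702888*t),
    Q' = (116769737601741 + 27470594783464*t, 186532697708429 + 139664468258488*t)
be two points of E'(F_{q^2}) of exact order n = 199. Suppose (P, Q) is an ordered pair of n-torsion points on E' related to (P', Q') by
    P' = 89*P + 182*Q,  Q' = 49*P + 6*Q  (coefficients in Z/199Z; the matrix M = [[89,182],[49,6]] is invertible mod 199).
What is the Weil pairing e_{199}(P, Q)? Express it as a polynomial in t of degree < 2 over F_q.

39215367568476 + 194757395489307*t

Under M = [[89,182],[49,6]] in GL_2(Z/199), e_{199}(P',Q') = e_{199}(P,Q)^(89*6-182*49 mod 199).
So e_{199}(P,Q) = e_{199}(P',Q')^{176}, since 173*176 = 1 mod 199.
8-bit Miller (11000111) on E'/F_{200140510667017} with a'=138648346318404, b'=22389525936139: accumulate tangent/chord ratios at Q'+S and P'+S'.
So e_{199}(P',Q') = 147811063613365 + 32278238150961*t.
Hence e(P,Q) = 39215367568476 + 194757395489307*t in F_{200140510667017^2}^*.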